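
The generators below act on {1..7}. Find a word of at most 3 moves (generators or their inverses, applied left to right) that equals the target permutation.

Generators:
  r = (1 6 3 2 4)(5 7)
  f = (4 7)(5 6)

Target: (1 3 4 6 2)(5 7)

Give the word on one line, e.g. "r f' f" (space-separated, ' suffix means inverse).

r' r' r'

  after r': (1 4 2 3 6)(5 7)
  after r': (1 2 6 4 3)
  after r': (1 3 4 6 2)(5 7)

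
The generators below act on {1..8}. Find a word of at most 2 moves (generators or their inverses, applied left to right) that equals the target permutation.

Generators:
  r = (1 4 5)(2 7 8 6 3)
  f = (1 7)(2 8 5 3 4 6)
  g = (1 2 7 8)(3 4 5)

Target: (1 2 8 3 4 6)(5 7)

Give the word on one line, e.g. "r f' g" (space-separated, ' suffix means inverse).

f' r'

  after f': (1 7)(2 6 4 3 5 8)
  after r': (1 2 8 3 4 6)(5 7)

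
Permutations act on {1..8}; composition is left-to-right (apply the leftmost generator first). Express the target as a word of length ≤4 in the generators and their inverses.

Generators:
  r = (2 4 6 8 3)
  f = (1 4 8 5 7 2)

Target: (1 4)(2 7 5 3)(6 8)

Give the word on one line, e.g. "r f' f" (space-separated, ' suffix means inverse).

f' r

  after f': (1 2 7 5 8 4)
  after r: (1 4)(2 7 5 3)(6 8)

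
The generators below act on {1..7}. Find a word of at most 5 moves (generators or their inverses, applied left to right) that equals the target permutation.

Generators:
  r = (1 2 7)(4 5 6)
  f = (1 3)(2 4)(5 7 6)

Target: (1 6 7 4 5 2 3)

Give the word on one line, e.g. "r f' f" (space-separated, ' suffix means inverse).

  after r': (1 7 2)(4 6 5)
  after f: (1 6 7 4 5 2 3)
  after r': (1 5)(2 3 7 6)
  after r': (1 4 6)(2 3)(5 7)
  after r': (1 6 7 4 5 2 3)

r' f r' r' r'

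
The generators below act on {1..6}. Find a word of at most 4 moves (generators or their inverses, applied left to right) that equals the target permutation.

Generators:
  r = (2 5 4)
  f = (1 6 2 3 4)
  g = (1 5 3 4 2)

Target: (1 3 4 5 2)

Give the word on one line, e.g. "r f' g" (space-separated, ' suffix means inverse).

  after g': (1 2 4 3 5)
  after r': (1 4 3 2 5)
  after g': (1 3 4 5 2)

g' r' g'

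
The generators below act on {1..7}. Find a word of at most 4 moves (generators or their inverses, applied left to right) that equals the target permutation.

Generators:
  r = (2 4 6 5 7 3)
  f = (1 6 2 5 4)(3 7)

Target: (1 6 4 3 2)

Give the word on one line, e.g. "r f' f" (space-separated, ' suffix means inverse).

f' r' f r'

  after f': (1 4 5 2 6)(3 7)
  after r': (1 2 4 6)(3 5)
  after f: (1 5 7 3 4 2)
  after r': (1 6 4 3 2)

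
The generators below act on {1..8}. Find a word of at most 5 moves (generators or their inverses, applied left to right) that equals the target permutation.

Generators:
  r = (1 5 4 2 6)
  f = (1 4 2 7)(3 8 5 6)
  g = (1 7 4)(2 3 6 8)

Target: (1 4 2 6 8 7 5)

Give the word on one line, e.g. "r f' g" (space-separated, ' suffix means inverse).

  after r: (1 5 4 2 6)
  after f: (1 6 4 7)(2 3 8 5)
  after r': (1 2 3 8)(4 7 6 5)
  after f': (1 4 2 6 8 7 5)

r f r' f'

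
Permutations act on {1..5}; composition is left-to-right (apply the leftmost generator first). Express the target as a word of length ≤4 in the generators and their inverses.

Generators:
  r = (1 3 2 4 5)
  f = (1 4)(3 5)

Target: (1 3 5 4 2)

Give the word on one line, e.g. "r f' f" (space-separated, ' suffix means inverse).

  after r: (1 3 2 4 5)
  after r: (1 2 5 3 4)
  after f': (1 2 3)
  after r': (1 3 5 4 2)

r r f' r'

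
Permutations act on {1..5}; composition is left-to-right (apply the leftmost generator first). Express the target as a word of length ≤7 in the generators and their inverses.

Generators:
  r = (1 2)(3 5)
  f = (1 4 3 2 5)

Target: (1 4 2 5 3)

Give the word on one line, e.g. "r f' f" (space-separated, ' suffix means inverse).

f' r f r f

  after f': (1 5 2 3 4)
  after r: (1 3 4 2 5)
  after f: (1 2)(4 5)
  after r: (3 5 4)
  after f: (1 4 2 5 3)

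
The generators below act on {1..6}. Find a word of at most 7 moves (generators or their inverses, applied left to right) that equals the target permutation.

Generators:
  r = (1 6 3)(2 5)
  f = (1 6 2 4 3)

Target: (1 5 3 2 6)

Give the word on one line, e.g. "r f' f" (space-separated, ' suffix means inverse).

  after f': (1 3 4 2 6)
  after r': (1 6 3 4 5 2)
  after f: (1 2 6)(4 5)
  after r': (1 5 4 2)(3 6)
  after f: (1 5 3 2 6)

f' r' f r' f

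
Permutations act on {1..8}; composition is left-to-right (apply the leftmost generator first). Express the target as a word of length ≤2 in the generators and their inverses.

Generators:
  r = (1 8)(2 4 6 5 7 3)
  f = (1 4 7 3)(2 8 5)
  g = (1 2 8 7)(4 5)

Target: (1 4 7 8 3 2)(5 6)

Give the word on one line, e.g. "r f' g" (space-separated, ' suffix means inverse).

  after g: (1 2 8 7)(4 5)
  after r: (1 4 7 8 3 2)(5 6)

g r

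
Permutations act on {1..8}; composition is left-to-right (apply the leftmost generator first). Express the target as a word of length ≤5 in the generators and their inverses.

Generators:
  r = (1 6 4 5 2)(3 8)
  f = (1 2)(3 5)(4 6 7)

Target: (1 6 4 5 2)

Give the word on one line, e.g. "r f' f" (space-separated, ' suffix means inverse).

r' r' r' r'

  after r': (1 2 5 4 6)(3 8)
  after r': (1 5 6 2 4)
  after r': (1 4 2 6 5)(3 8)
  after r': (1 6 4 5 2)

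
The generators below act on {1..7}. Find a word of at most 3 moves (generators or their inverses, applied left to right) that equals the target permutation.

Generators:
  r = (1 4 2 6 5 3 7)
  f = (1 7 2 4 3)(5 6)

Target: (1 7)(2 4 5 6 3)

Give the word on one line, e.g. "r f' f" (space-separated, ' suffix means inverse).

r' f' r'

  after r': (1 7 3 5 6 2 4)
  after f': (3 6 7 4)
  after r': (1 7)(2 4 5 6 3)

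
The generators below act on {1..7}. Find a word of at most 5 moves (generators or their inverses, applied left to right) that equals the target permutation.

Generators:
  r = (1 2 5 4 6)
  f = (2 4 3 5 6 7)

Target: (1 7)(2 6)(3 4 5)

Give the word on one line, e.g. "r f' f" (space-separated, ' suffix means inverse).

f r' f

  after f: (2 4 3 5 6 7)
  after r': (1 6 7)(2 5 4 3)
  after f: (1 7)(2 6)(3 4 5)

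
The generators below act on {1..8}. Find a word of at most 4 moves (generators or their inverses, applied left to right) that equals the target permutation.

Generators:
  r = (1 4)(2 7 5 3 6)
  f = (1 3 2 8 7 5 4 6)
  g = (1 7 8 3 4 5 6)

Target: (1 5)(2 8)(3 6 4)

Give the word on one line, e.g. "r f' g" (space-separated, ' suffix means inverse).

  after f: (1 3 2 8 7 5 4 6)
  after r': (1 5)(2 8)(3 6 4)

f r'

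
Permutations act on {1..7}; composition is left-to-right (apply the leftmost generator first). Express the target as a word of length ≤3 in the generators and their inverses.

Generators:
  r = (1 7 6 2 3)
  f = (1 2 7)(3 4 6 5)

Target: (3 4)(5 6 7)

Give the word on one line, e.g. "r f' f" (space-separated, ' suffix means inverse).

  after r': (1 3 2 6 7)
  after r': (1 2 7 3 6)
  after f': (3 4)(5 6 7)

r' r' f'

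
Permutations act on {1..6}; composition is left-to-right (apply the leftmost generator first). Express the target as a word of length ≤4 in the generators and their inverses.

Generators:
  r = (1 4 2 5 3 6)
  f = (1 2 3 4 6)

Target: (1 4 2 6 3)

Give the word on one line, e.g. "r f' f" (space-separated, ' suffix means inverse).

f' f'

  after f': (1 6 4 3 2)
  after f': (1 4 2 6 3)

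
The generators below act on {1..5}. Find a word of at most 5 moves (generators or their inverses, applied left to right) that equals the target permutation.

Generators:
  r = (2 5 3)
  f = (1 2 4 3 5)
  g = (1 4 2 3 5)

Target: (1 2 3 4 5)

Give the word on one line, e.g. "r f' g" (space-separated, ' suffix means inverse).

g' g' f r g'

  after g': (1 5 3 2 4)
  after g': (1 3 4 5 2)
  after f: (1 5 4)
  after r: (1 3 2 5 4)
  after g': (1 2 3 4 5)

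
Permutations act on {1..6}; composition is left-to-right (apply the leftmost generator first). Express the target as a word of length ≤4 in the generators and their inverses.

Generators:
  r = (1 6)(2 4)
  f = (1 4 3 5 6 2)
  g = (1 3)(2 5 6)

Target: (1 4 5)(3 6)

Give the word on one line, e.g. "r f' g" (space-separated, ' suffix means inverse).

  after r: (1 6)(2 4)
  after g: (1 2 4 5 6 3)
  after r': (1 4 5)(3 6)

r g r'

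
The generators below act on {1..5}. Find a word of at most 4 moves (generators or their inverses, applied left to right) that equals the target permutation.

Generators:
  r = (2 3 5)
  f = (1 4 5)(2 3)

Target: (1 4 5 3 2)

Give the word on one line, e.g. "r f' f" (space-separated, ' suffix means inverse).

r r f' f'

  after r: (2 3 5)
  after r: (2 5 3)
  after f': (1 5 2 4)
  after f': (1 4 5 3 2)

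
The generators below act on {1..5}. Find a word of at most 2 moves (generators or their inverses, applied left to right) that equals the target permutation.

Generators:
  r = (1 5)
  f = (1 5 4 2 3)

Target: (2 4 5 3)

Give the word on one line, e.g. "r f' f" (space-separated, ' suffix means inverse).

  after r': (1 5)
  after f': (2 4 5 3)

r' f'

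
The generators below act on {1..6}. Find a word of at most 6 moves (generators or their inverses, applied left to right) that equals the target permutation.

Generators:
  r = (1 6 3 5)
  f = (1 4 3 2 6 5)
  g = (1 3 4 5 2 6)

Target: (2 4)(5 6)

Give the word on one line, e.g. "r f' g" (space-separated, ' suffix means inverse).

f r g r

  after f: (1 4 3 2 6 5)
  after r: (1 4 5 6)(2 3)
  after g: (1 5)(2 4)(3 6)
  after r: (2 4)(5 6)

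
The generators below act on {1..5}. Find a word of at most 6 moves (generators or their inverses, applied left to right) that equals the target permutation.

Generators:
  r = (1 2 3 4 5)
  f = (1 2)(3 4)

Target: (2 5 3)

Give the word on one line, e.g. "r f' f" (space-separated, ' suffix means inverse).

r f r' f r

  after r: (1 2 3 4 5)
  after f: (2 4 5)
  after r': (1 5)(2 3)
  after f: (1 5 2 4 3)
  after r: (2 5 3)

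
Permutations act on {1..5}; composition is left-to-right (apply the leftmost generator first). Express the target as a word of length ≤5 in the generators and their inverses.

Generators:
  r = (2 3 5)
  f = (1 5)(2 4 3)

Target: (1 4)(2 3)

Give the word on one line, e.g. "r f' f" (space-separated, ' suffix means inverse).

  after f: (1 5)(2 4 3)
  after r: (1 2 4 5)
  after f: (1 4)(2 3)

f r f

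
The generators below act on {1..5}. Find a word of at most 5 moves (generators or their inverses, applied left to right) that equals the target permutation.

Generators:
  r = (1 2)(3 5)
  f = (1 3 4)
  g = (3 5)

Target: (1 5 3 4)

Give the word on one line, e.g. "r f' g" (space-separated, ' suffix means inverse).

f g r r

  after f: (1 3 4)
  after g: (1 5 3 4)
  after r: (1 3 4 2)
  after r: (1 5 3 4)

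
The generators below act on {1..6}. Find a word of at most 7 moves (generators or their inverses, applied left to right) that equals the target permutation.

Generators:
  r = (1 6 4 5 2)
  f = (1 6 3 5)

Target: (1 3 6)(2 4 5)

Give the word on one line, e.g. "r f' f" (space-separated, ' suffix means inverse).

r' f r r f

  after r': (1 2 5 4 6)
  after f: (1 2)(3 5 4)
  after r: (2 6 4 3)
  after r: (1 6 5 2 4 3)
  after f: (1 3 6)(2 4 5)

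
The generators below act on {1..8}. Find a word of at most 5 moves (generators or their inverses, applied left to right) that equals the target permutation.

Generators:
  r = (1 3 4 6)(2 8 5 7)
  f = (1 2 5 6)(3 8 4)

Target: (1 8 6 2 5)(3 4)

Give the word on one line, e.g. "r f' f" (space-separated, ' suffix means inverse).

  after r': (1 6 4 3)(2 7 5 8)
  after f': (1 5 3 6 8)(2 7)
  after r': (1 8 6 2 5)(3 4)

r' f' r'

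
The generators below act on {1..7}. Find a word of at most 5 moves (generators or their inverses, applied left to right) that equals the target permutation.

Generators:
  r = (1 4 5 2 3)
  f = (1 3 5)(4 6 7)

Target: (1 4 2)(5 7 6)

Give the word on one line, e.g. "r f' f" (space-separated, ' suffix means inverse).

r' f' r

  after r': (1 3 2 5 4)
  after f': (2 3)(4 5 7 6)
  after r: (1 4 2)(5 7 6)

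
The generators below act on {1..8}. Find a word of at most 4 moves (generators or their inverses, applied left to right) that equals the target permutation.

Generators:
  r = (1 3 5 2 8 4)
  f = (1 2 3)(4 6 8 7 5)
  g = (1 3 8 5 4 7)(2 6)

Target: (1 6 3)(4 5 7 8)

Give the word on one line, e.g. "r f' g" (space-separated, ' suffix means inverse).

  after f: (1 2 3)(4 6 8 7 5)
  after g: (1 6 5 7 4 2 8)
  after r': (1 6 3)(4 5 7 8)

f g r'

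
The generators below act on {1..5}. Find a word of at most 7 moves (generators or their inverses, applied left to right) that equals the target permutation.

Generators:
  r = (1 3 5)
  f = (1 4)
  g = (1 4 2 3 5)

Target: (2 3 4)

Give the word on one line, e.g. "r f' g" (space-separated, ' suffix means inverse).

  after f': (1 4)
  after g: (1 2 3 5)
  after g: (1 3)(2 5 4)
  after f: (1 3 4 2 5)
  after r': (2 3 4)

f' g g f r'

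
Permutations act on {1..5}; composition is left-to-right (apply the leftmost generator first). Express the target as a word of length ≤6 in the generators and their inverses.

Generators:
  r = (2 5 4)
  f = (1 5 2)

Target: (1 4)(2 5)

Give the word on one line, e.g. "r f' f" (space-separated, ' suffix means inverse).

r f' r' f

  after r: (2 5 4)
  after f': (1 2)(4 5)
  after r': (1 4 2)
  after f: (1 4)(2 5)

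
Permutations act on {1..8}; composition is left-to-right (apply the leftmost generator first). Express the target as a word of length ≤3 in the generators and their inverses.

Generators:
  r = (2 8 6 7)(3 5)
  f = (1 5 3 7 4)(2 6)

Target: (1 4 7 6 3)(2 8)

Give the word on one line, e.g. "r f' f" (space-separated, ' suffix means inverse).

r f'

  after r: (2 8 6 7)(3 5)
  after f': (1 4 7 6 3)(2 8)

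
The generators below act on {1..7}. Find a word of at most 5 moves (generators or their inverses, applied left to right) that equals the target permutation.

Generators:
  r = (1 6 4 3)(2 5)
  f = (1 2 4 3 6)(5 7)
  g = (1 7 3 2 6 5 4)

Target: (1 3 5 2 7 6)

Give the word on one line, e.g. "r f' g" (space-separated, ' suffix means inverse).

f' g' f' r f'

  after f': (1 6 3 4 2)(5 7)
  after g': (1 2 4 3 5)(6 7)
  after f': (3 7)(5 6)
  after r: (1 6 2 5 4 3 7)
  after f': (1 3 5 2 7 6)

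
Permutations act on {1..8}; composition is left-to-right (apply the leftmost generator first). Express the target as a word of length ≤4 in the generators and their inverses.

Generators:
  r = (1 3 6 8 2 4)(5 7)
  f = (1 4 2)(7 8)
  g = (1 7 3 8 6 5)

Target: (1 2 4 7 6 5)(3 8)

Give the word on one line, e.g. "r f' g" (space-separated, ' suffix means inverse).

  after f': (1 2 4)(7 8)
  after g: (1 2 4 7 6 5)(3 8)

f' g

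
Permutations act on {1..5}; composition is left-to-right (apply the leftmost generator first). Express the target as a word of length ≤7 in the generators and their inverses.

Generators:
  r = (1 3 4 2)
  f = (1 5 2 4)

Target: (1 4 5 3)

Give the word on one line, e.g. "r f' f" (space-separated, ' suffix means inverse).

r f r' r' f

  after r: (1 3 4 2)
  after f: (1 3)(2 5)
  after r': (2 5 4 3)
  after r': (1 2 5 3 4)
  after f: (1 4 5 3)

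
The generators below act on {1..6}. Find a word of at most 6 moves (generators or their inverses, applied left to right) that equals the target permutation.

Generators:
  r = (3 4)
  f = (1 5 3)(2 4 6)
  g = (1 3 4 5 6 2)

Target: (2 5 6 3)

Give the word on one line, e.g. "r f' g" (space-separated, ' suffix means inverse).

  after g: (1 3 4 5 6 2)
  after r: (1 4 5 6 2)
  after g: (1 5 2 3 4 6)
  after f: (1 3 6 5 4 2)
  after f: (2 5 6 3)

g r g f f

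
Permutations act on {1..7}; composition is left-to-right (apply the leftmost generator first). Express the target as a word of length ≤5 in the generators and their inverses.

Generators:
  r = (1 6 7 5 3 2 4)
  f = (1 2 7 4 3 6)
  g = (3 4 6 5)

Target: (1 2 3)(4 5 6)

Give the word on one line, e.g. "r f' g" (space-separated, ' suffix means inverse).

  after g': (3 5 6 4)
  after f': (1 6 7 2)(3 5)
  after r': (2 4)(3 7)
  after r': (1 4 3 6)(5 7)
  after r': (1 2 3)(4 5 6)

g' f' r' r' r'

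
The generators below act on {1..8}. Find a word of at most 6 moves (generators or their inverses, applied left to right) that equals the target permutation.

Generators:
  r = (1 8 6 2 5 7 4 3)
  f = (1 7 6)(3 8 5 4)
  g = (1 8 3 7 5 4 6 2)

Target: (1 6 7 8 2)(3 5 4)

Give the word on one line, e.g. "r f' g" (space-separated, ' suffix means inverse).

g r' g' r'

  after g: (1 8 3 7 5 4 6 2)
  after r': (2 3 5 7)(4 8)
  after g': (1 2 8 5 3 7 6 4)
  after r': (1 6 7 8 2)(3 5 4)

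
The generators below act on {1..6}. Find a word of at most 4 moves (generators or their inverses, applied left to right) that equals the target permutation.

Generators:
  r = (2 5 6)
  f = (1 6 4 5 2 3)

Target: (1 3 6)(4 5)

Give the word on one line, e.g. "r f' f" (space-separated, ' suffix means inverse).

  after f': (1 3 2 5 4 6)
  after r': (1 3 6)(4 5)

f' r'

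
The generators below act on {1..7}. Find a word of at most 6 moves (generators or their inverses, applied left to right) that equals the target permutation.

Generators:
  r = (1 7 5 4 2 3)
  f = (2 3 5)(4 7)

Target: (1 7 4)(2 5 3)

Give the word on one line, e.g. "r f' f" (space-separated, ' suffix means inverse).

r f' r' r'

  after r: (1 7 5 4 2 3)
  after f': (1 4 5 7 3)
  after r': (1 5)(2 4 7)
  after r': (1 7 4)(2 5 3)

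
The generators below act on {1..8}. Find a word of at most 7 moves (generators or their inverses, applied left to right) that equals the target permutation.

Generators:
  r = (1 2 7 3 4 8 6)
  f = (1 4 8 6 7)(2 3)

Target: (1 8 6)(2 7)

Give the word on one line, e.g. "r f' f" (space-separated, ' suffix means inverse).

f' f' r' r' f

  after f': (1 7 6 8 4)(2 3)
  after f': (1 6 4 7 8)
  after r': (1 8 6 3 7 4 2)
  after r': (1 4)(2 6 7 3)
  after f: (1 8 6)(2 7)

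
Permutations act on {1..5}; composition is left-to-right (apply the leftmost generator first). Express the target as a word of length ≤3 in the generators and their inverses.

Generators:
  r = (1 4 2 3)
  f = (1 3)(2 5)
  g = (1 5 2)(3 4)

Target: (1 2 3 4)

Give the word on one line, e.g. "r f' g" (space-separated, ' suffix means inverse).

g f

  after g: (1 5 2)(3 4)
  after f: (1 2 3 4)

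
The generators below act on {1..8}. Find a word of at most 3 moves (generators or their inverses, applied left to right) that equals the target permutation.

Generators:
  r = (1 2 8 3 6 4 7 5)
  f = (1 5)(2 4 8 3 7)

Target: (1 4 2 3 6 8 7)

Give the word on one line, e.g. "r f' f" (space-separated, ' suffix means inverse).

  after r: (1 2 8 3 6 4 7 5)
  after f: (1 4 2 3 6 8 7)

r f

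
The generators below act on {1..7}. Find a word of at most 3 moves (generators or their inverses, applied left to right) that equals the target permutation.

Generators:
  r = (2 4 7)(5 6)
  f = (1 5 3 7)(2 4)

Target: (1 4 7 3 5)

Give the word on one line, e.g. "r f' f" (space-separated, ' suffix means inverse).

  after f': (1 7 3 5)(2 4)
  after r: (1 2 7 3 6 5)
  after r: (1 4 7 3 5)

f' r r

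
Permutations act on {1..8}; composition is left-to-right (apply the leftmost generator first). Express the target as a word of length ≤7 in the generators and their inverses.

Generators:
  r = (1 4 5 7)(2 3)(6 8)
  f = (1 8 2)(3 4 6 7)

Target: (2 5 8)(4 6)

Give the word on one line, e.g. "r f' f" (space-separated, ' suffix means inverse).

r' f' r' f f

  after r': (1 7 5 4)(2 3)(6 8)
  after f': (1 6)(2 7 5 3 8 4)
  after r': (1 8)(2 5)(3 6 7 4)
  after f: (1 2 5)(3 7 6)
  after f: (2 5 8)(4 6)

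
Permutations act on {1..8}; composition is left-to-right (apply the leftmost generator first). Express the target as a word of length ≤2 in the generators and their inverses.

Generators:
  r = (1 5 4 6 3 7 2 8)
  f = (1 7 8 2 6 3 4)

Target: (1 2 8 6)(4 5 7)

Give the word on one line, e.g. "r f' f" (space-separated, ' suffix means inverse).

  after r': (1 8 2 7 3 6 4 5)
  after f: (1 2 8 6)(4 5 7)

r' f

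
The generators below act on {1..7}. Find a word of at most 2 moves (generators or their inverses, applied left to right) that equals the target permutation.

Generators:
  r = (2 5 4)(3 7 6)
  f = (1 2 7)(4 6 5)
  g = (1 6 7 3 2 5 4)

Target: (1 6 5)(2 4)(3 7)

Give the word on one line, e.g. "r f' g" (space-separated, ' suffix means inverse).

  after f': (1 7 2)(4 5 6)
  after g': (1 6 5)(2 4)(3 7)

f' g'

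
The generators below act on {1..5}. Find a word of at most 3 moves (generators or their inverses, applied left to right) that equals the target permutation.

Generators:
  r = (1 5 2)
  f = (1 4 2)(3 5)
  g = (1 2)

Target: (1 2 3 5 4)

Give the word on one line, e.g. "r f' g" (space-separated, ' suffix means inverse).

r' f g'

  after r': (1 2 5)
  after f: (2 3 5 4)
  after g': (1 2 3 5 4)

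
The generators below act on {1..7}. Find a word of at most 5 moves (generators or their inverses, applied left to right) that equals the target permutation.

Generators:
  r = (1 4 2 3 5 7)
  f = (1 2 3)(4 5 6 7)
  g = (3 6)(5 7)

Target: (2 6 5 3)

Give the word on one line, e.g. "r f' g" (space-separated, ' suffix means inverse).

g' f r f

  after g': (3 6)(5 7)
  after f: (1 2 3 7 6)(4 5)
  after r: (1 3)(2 5)(4 7 6)
  after f: (2 6 5 3)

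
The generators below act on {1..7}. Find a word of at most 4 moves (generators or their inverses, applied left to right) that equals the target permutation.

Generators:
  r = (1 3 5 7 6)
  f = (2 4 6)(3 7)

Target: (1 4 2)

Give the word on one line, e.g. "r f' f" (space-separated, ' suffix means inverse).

  after r': (1 6 7 5 3)
  after f: (1 2 4 6 3)(5 7)
  after f: (1 4 2 6 7 5 3)
  after r: (1 4 2)

r' f f r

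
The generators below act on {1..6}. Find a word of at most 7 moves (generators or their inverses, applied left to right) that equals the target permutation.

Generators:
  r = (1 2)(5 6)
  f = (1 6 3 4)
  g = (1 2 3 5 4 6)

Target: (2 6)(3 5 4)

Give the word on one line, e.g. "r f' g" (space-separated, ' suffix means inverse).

  after f: (1 6 3 4)
  after g': (1 4 6 2)(3 5)
  after f': (1 3 5 6 2 4)
  after f': (1 6 2 3 5)
  after f': (2 6)(3 5 4)

f g' f' f' f'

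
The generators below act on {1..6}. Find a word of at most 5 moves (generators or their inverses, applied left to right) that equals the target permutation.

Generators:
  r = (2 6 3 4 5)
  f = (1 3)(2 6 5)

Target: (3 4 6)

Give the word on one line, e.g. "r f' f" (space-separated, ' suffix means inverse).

  after r: (2 6 3 4 5)
  after f: (1 3 4 2 5 6)
  after f: (3 4 6)

r f f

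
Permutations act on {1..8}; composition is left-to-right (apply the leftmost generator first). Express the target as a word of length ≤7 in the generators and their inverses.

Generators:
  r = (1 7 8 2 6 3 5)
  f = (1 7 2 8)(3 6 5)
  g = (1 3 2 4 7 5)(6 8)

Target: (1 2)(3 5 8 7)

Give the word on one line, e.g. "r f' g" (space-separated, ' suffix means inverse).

  after f: (1 7 2 8)(3 6 5)
  after r: (1 8 7 6)
  after r: (1 2 6 7 3 5)
  after f: (1 8)(2 5 7 6)
  after r: (1 2)(3 5 8 7)

f r r f r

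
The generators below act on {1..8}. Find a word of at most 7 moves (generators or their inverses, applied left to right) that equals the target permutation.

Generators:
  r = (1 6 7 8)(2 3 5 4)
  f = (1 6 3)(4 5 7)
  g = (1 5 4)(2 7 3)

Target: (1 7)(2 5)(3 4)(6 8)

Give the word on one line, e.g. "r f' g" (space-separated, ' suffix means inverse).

  after g': (1 4 5)(2 3 7)
  after g': (1 5 4)(2 7 3)
  after r': (1 3 4 8 7 2 6)
  after r': (1 2)(3 5)(4 7)(6 8)
  after g: (1 7)(2 5)(3 4)(6 8)

g' g' r' r' g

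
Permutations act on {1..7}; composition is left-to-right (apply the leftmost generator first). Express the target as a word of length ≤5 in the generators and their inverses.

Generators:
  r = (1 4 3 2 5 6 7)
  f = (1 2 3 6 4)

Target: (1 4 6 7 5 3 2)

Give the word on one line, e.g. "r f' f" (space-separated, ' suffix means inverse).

  after f: (1 2 3 6 4)
  after r': (1 3 5 2 4 7 6)
  after r': (1 4 6 7 5 3 2)

f r' r'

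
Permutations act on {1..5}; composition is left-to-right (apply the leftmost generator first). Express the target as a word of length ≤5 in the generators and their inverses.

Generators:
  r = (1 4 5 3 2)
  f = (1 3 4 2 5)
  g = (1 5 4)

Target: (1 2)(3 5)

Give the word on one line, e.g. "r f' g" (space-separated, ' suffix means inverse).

g' f' r' f' g'

  after g': (1 4 5)
  after f': (1 3)(2 4)
  after r': (1 5 4 3 2)
  after f': (1 2 5 3 4)
  after g': (1 2)(3 5)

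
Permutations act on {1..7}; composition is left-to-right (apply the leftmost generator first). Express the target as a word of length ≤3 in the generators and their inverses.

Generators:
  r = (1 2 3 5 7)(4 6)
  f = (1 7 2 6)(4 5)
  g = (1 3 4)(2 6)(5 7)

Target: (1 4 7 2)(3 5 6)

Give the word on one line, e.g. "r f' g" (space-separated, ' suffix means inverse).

  after f': (1 6 2 7)(4 5)
  after r: (1 4 7 2)(3 5 6)

f' r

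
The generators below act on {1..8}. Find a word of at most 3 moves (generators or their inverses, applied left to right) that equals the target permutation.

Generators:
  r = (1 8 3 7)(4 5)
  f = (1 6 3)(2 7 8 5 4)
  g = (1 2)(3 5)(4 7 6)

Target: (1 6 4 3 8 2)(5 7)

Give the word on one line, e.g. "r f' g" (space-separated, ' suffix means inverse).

r' g

  after r': (1 7 3 8)(4 5)
  after g: (1 6 4 3 8 2)(5 7)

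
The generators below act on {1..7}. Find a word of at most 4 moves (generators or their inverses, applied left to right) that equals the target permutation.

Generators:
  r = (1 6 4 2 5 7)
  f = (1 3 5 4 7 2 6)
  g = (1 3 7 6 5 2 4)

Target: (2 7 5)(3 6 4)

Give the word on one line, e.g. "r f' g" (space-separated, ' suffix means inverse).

f g'

  after f: (1 3 5 4 7 2 6)
  after g': (2 7 5)(3 6 4)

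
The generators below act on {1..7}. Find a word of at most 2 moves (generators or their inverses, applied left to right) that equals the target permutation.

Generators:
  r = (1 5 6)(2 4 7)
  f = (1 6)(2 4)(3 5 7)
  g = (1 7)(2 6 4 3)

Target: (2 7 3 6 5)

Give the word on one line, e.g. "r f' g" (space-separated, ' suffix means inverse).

  after f: (1 6)(2 4)(3 5 7)
  after r: (2 7 3 6 5)

f r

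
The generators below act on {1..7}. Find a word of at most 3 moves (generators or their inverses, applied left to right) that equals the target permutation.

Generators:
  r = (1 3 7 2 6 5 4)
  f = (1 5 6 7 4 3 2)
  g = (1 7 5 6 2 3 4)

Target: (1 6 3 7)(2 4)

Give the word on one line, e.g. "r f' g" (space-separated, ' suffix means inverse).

  after g: (1 7 5 6 2 3 4)
  after f': (1 6 3 7)(2 4)

g f'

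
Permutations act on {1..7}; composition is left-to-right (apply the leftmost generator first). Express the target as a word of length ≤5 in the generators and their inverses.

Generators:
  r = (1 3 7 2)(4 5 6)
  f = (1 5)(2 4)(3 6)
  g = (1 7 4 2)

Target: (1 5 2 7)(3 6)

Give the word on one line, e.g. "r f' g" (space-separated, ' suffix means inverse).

  after f': (1 5)(2 4)(3 6)
  after g': (1 5 2 7)(3 6)
  after f': (2 7 5 4)
  after f': (1 5 2 7)(3 6)

f' g' f' f'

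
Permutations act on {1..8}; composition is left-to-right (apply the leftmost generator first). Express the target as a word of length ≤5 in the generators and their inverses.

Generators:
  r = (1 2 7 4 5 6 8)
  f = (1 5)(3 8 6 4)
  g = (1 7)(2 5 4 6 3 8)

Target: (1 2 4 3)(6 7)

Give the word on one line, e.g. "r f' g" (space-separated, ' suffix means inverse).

g' r' f

  after g': (1 7)(2 8 3 6 4 5)
  after r': (1 2 6 7 8 3 5)
  after f: (1 2 4 3)(6 7)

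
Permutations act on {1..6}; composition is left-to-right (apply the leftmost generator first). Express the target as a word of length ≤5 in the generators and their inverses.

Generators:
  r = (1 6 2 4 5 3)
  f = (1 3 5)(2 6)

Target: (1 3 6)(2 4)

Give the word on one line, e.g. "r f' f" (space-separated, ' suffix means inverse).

r' f r

  after r': (1 3 5 4 2 6)
  after f: (1 5 4 6 3)
  after r: (1 3 6)(2 4)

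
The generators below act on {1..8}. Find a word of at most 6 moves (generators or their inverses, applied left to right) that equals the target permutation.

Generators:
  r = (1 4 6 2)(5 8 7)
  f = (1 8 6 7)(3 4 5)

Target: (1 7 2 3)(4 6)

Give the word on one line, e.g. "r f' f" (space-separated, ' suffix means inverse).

r' f' r' f

  after r': (1 2 6 4)(5 7 8)
  after f': (1 2 8 4 7)(3 5 6)
  after r': (1 6 3 7 2 5 4 8)
  after f: (1 7 2 3)(4 6)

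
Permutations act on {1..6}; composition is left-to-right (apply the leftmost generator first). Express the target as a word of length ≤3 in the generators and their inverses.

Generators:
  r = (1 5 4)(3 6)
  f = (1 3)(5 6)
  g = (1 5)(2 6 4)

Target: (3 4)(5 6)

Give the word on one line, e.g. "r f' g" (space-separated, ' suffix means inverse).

  after r': (1 4 5)(3 6)
  after f: (1 4 6)(3 5)
  after r: (3 4)(5 6)

r' f r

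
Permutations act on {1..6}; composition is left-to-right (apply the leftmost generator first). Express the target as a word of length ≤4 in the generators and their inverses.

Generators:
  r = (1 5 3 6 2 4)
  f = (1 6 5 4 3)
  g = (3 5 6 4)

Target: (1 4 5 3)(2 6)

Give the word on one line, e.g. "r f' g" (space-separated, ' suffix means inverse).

g r'

  after g: (3 5 6 4)
  after r': (1 4 5 3)(2 6)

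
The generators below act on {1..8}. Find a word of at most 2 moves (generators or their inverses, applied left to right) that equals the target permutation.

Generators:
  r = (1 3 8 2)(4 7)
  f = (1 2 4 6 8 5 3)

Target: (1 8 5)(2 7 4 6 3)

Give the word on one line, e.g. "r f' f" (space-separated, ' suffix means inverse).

  after f: (1 2 4 6 8 5 3)
  after r': (1 8 5)(2 7 4 6 3)

f r'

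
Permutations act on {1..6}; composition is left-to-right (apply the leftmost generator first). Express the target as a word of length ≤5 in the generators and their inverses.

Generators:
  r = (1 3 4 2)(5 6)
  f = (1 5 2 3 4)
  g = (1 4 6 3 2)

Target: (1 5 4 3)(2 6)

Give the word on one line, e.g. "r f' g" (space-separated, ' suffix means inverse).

  after r': (1 2 4 3)(5 6)
  after f': (1 5 6)(2 3 4)
  after g': (1 5 4 3)(2 6)

r' f' g'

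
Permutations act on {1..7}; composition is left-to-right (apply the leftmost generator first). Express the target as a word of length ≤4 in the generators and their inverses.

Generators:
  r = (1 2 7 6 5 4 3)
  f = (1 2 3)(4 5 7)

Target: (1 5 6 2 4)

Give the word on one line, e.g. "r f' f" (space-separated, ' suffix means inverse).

  after f': (1 3 2)(4 7 5)
  after r': (1 4 2 3)(6 7)
  after r': (1 5 6 2 4)

f' r' r'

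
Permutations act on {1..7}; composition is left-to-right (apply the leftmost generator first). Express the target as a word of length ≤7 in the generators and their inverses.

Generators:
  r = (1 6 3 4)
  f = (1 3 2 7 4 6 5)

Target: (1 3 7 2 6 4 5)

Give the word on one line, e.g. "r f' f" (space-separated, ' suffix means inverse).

r f r f f

  after r: (1 6 3 4)
  after f: (1 5)(2 7 4 3 6)
  after r: (1 5 6 2 7)
  after f: (2 4 6 7 3)
  after f: (1 3 7 2 6 4 5)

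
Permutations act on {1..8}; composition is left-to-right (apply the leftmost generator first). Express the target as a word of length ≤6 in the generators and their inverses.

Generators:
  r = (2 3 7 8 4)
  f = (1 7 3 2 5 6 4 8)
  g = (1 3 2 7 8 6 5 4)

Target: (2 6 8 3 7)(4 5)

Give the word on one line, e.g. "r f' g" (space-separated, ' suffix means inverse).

g' f r' f'

  after g': (1 4 5 6 8 7 2 3)
  after f: (1 8 3 7 5 4 6)
  after r': (1 7 5 8 2 4 6)
  after f': (2 6 8 3 7)(4 5)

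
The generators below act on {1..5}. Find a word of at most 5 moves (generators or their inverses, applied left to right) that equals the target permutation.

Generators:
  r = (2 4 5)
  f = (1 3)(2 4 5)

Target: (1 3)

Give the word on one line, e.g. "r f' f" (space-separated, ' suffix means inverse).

r f r' r'

  after r: (2 4 5)
  after f: (1 3)(2 5 4)
  after r': (1 3)(2 4 5)
  after r': (1 3)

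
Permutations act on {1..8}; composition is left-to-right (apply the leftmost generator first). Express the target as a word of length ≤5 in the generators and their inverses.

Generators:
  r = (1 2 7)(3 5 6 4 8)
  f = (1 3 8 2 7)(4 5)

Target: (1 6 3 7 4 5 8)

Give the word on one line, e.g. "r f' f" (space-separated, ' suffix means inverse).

f f r' r'

  after f: (1 3 8 2 7)(4 5)
  after f: (1 8 7 3 2)
  after r': (1 4 6 5 3)(2 7 8)
  after r': (1 6 3 7 4 5 8)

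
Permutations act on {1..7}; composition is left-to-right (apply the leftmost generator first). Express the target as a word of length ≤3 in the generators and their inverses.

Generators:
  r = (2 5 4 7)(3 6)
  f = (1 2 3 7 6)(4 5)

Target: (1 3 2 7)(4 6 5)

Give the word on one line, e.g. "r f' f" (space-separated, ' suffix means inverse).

  after r: (2 5 4 7)(3 6)
  after f': (1 6 2 4 3 7)
  after r: (1 3 2 7)(4 6 5)

r f' r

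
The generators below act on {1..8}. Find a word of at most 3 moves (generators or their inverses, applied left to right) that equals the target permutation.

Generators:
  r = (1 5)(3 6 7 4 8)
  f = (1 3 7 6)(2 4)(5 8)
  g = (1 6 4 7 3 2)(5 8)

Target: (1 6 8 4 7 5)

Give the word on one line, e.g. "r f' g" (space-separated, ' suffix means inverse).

f' f' r'

  after f': (1 6 7 3)(2 4)(5 8)
  after f': (1 7)(3 6)
  after r': (1 6 8 4 7 5)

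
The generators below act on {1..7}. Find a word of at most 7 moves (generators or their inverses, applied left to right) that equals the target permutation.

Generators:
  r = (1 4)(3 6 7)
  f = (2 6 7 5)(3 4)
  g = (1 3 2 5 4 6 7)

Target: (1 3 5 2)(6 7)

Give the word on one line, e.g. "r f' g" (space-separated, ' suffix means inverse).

  after r': (1 4)(3 7 6)
  after f: (1 3 5 2 6 4)
  after g': (2 4 7 6 5 3)
  after r: (1 4 3 2)(5 6)
  after f': (1 3 5 2)(6 7)

r' f g' r f'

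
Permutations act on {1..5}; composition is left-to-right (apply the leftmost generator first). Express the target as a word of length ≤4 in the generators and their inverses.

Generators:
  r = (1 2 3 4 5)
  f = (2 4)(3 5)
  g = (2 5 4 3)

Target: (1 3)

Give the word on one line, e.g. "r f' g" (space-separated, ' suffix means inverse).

g r' f'

  after g: (2 5 4 3)
  after r': (1 5 3)(2 4)
  after f': (1 3)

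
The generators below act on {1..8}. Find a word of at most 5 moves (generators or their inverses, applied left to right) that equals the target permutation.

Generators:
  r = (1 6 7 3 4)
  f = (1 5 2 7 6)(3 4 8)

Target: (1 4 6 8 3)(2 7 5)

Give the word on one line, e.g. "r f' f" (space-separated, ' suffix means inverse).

r' r' f

  after r': (1 4 3 7 6)
  after r': (1 3 6 4 7)
  after f: (1 4 6 8 3)(2 7 5)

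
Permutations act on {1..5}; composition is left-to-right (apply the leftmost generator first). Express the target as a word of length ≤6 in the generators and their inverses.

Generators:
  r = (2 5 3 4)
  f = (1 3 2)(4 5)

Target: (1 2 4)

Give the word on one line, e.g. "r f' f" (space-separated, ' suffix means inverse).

  after f: (1 3 2)(4 5)
  after r: (1 4 3 5 2)
  after f': (1 5 3 4)
  after r': (1 2 4)

f r f' r'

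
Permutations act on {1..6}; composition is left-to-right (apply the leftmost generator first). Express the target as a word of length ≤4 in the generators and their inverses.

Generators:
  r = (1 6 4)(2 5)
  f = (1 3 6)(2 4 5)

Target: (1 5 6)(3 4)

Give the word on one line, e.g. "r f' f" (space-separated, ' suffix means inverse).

  after r: (1 6 4)(2 5)
  after r: (1 4 6)
  after f': (1 2 5 4 3)
  after r': (1 5 6)(3 4)

r r f' r'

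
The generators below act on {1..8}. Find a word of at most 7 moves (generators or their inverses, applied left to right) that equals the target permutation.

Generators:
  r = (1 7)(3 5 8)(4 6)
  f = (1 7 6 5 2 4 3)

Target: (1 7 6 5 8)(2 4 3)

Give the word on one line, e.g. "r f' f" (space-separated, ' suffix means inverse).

r r r r f

  after r: (1 7)(3 5 8)(4 6)
  after r: (3 8 5)
  after r: (1 7)(4 6)
  after r: (3 5 8)
  after f: (1 7 6 5 8)(2 4 3)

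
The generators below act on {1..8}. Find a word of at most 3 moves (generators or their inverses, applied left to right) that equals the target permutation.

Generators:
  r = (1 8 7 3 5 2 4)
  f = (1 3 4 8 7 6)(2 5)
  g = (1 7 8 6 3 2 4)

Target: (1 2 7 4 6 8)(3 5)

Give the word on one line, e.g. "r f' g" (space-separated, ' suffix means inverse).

  after r: (1 8 7 3 5 2 4)
  after f': (1 4 6 7)(2 3)
  after r': (1 2 7 4 6 8)(3 5)

r f' r'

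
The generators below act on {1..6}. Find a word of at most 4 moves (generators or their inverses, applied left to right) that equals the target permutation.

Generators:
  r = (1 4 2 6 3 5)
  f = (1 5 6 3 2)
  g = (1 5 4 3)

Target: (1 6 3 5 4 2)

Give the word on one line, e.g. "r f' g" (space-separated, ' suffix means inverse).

g f

  after g: (1 5 4 3)
  after f: (1 6 3 5 4 2)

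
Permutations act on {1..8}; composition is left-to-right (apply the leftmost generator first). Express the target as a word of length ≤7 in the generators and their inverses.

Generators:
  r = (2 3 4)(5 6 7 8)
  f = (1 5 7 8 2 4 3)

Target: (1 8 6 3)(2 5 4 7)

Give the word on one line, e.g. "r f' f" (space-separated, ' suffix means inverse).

r r f f f

  after r: (2 3 4)(5 6 7 8)
  after r: (2 4 3)(5 7)(6 8)
  after f: (1 5 8 6 2 3 4)
  after f: (1 7 8 6 4 5 2)
  after f: (1 8 6 3)(2 5 4 7)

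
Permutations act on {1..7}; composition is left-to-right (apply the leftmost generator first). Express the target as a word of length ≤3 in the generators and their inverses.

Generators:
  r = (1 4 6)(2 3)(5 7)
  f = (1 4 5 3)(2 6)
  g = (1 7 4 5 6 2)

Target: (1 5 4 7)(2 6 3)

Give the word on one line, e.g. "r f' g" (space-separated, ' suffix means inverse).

g r'

  after g: (1 7 4 5 6 2)
  after r': (1 5 4 7)(2 6 3)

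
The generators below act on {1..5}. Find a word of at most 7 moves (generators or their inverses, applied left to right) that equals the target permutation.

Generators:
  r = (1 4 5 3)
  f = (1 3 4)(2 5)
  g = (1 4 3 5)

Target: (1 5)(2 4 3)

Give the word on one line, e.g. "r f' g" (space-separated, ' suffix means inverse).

g f g r' g'

  after g: (1 4 3 5)
  after f: (2 5 3)
  after g: (1 4 3 2)
  after r': (2 3)(4 5)
  after g': (1 5)(2 4 3)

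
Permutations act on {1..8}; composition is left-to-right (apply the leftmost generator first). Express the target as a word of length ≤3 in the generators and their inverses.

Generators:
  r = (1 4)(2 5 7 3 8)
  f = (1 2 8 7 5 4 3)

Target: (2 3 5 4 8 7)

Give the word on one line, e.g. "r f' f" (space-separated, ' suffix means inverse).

r f f

  after r: (1 4)(2 5 7 3 8)
  after f: (1 3 7)(2 4)
  after f: (2 3 5 4 8 7)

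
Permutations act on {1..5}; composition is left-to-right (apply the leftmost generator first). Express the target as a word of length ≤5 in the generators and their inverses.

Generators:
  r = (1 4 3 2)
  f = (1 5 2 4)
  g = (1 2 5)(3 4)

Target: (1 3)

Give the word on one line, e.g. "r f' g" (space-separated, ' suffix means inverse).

  after f': (1 4 2 5)
  after g': (1 3 4)
  after g': (1 4 5 2)
  after g': (1 3 4 2 5)
  after f: (1 3)

f' g' g' g' f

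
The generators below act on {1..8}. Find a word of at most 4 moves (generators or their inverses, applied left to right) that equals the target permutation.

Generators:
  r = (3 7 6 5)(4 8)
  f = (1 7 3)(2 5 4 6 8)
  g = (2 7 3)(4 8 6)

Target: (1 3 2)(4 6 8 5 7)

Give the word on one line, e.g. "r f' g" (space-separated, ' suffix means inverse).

g' r f f

  after g': (2 3 7)(4 6 8)
  after r: (2 7)(3 6 4 5)
  after f: (1 7 5)(2 3 8)
  after f: (1 3 2)(4 6 8 5 7)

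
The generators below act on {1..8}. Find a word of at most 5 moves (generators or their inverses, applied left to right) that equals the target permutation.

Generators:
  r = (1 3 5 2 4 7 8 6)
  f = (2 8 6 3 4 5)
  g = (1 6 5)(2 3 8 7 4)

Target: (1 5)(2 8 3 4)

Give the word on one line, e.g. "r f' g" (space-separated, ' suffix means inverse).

g g f r'

  after g: (1 6 5)(2 3 8 7 4)
  after g: (1 5 6)(2 8 4 3 7)
  after f: (1 2 6)(3 7 8 5)
  after r': (1 5)(2 8 3 4)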